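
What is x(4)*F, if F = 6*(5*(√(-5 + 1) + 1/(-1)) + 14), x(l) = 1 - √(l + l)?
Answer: 6*(1 - 2*√2)*(9 + 10*I) ≈ -98.735 - 109.71*I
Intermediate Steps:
x(l) = 1 - √2*√l (x(l) = 1 - √(2*l) = 1 - √2*√l)
F = 54 + 60*I (F = 6*(5*(√(-4) - 1) + 14) = 6*(5*(2*I - 1) + 14) = 6*(5*(-1 + 2*I) + 14) = 6*((-5 + 10*I) + 14) = 6*(9 + 10*I) = 54 + 60*I ≈ 54.0 + 60.0*I)
x(4)*F = (1 - √2*√4)*(54 + 60*I) = (1 - 1*√2*2)*(54 + 60*I) = (1 - 2*√2)*(54 + 60*I)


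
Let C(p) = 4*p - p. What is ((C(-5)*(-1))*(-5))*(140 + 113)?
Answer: -18975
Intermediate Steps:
C(p) = 3*p
((C(-5)*(-1))*(-5))*(140 + 113) = (((3*(-5))*(-1))*(-5))*(140 + 113) = (-15*(-1)*(-5))*253 = (15*(-5))*253 = -75*253 = -18975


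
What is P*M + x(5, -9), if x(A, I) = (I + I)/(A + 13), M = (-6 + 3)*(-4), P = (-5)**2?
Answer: 299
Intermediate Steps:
P = 25
M = 12 (M = -3*(-4) = 12)
x(A, I) = 2*I/(13 + A) (x(A, I) = (2*I)/(13 + A) = 2*I/(13 + A))
P*M + x(5, -9) = 25*12 + 2*(-9)/(13 + 5) = 300 + 2*(-9)/18 = 300 + 2*(-9)*(1/18) = 300 - 1 = 299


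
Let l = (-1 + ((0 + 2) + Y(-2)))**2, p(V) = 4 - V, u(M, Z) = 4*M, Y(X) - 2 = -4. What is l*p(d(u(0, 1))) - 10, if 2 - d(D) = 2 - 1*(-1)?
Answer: -5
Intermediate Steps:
Y(X) = -2 (Y(X) = 2 - 4 = -2)
d(D) = -1 (d(D) = 2 - (2 - 1*(-1)) = 2 - (2 + 1) = 2 - 1*3 = 2 - 3 = -1)
l = 1 (l = (-1 + ((0 + 2) - 2))**2 = (-1 + (2 - 2))**2 = (-1 + 0)**2 = (-1)**2 = 1)
l*p(d(u(0, 1))) - 10 = 1*(4 - 1*(-1)) - 10 = 1*(4 + 1) - 10 = 1*5 - 10 = 5 - 10 = -5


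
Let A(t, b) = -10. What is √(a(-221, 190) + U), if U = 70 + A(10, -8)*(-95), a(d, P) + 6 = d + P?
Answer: √983 ≈ 31.353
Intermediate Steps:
a(d, P) = -6 + P + d (a(d, P) = -6 + (d + P) = -6 + (P + d) = -6 + P + d)
U = 1020 (U = 70 - 10*(-95) = 70 + 950 = 1020)
√(a(-221, 190) + U) = √((-6 + 190 - 221) + 1020) = √(-37 + 1020) = √983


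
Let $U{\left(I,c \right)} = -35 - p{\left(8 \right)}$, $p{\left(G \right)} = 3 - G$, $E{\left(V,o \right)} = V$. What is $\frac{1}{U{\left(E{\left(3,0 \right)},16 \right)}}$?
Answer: $- \frac{1}{30} \approx -0.033333$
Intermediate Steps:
$U{\left(I,c \right)} = -30$ ($U{\left(I,c \right)} = -35 - \left(3 - 8\right) = -35 - -5 = -35 + 5 = -30$)
$\frac{1}{U{\left(E{\left(3,0 \right)},16 \right)}} = \frac{1}{-30} = - \frac{1}{30}$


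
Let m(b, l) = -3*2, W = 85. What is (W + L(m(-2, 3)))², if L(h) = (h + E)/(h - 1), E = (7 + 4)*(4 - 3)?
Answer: 348100/49 ≈ 7104.1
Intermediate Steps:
E = 11 (E = 11*1 = 11)
m(b, l) = -6
L(h) = (11 + h)/(-1 + h) (L(h) = (h + 11)/(h - 1) = (11 + h)/(-1 + h))
(W + L(m(-2, 3)))² = (85 + (11 - 6)/(-1 - 6))² = (85 + 5/(-7))² = (85 - ⅐*5)² = (85 - 5/7)² = (590/7)² = 348100/49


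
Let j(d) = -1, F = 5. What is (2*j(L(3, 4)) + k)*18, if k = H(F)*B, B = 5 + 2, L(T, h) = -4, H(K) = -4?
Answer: -540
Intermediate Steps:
B = 7
k = -28 (k = -4*7 = -28)
(2*j(L(3, 4)) + k)*18 = (2*(-1) - 28)*18 = (-2 - 28)*18 = -30*18 = -540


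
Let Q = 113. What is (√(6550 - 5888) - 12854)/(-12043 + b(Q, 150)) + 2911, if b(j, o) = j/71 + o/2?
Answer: 2474141899/849615 - 71*√662/849615 ≈ 2912.1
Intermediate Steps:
b(j, o) = o/2 + j/71 (b(j, o) = j*(1/71) + o*(½) = j/71 + o/2 = o/2 + j/71)
(√(6550 - 5888) - 12854)/(-12043 + b(Q, 150)) + 2911 = (√(6550 - 5888) - 12854)/(-12043 + ((½)*150 + (1/71)*113)) + 2911 = (√662 - 12854)/(-12043 + (75 + 113/71)) + 2911 = (-12854 + √662)/(-12043 + 5438/71) + 2911 = (-12854 + √662)/(-849615/71) + 2911 = (-12854 + √662)*(-71/849615) + 2911 = (912634/849615 - 71*√662/849615) + 2911 = 2474141899/849615 - 71*√662/849615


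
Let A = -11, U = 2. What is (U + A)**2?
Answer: 81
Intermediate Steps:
(U + A)**2 = (2 - 11)**2 = (-9)**2 = 81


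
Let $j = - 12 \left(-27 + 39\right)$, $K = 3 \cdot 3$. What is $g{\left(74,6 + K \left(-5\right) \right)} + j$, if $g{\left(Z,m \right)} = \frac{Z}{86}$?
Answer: $- \frac{6155}{43} \approx -143.14$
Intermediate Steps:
$K = 9$
$g{\left(Z,m \right)} = \frac{Z}{86}$ ($g{\left(Z,m \right)} = Z \frac{1}{86} = \frac{Z}{86}$)
$j = -144$ ($j = \left(-12\right) 12 = -144$)
$g{\left(74,6 + K \left(-5\right) \right)} + j = \frac{1}{86} \cdot 74 - 144 = \frac{37}{43} - 144 = - \frac{6155}{43}$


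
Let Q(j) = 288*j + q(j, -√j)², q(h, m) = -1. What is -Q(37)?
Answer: -10657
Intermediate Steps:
Q(j) = 1 + 288*j (Q(j) = 288*j + (-1)² = 288*j + 1 = 1 + 288*j)
-Q(37) = -(1 + 288*37) = -(1 + 10656) = -1*10657 = -10657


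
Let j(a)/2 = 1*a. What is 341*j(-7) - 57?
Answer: -4831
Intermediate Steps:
j(a) = 2*a (j(a) = 2*(1*a) = 2*a)
341*j(-7) - 57 = 341*(2*(-7)) - 57 = 341*(-14) - 57 = -4774 - 57 = -4831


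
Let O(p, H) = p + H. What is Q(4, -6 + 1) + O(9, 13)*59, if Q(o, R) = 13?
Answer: 1311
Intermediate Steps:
O(p, H) = H + p
Q(4, -6 + 1) + O(9, 13)*59 = 13 + (13 + 9)*59 = 13 + 22*59 = 13 + 1298 = 1311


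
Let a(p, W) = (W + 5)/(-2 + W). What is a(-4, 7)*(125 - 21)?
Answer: 1248/5 ≈ 249.60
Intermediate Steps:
a(p, W) = (5 + W)/(-2 + W)
a(-4, 7)*(125 - 21) = ((5 + 7)/(-2 + 7))*(125 - 21) = (12/5)*104 = 1248/5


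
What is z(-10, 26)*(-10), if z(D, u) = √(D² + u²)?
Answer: -20*√194 ≈ -278.57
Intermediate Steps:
z(-10, 26)*(-10) = √((-10)² + 26²)*(-10) = √(100 + 676)*(-10) = √776*(-10) = (2*√194)*(-10) = -20*√194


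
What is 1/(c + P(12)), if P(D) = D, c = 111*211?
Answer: 1/23433 ≈ 4.2675e-5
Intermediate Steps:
c = 23421
1/(c + P(12)) = 1/(23421 + 12) = 1/23433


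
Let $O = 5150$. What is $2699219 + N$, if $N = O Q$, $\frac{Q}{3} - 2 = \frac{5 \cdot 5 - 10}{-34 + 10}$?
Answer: $\frac{10881851}{4} \approx 2.7205 \cdot 10^{6}$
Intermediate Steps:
$Q = \frac{33}{8}$ ($Q = 6 + 3 \frac{5 \cdot 5 - 10}{-34 + 10} = 6 + 3 \frac{25 - 10}{-24} = 6 + 3 \cdot 15 \left(- \frac{1}{24}\right) = 6 + 3 \left(- \frac{5}{8}\right) = 6 - \frac{15}{8} = \frac{33}{8} \approx 4.125$)
$N = \frac{84975}{4}$ ($N = 5150 \cdot \frac{33}{8} = \frac{84975}{4} \approx 21244.0$)
$2699219 + N = 2699219 + \frac{84975}{4} = \frac{10881851}{4}$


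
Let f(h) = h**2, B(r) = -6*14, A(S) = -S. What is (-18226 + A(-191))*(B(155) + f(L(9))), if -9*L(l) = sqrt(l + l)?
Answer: 13598390/9 ≈ 1.5109e+6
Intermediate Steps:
L(l) = -sqrt(2)*sqrt(l)/9 (L(l) = -sqrt(l + l)/9 = -sqrt(2)*sqrt(l)/9)
B(r) = -84
(-18226 + A(-191))*(B(155) + f(L(9))) = (-18226 - 1*(-191))*(-84 + (-sqrt(2)*sqrt(9)/9)**2) = (-18226 + 191)*(-84 + (-1/9*sqrt(2)*3)**2) = -18035*(-84 + (-sqrt(2)/3)**2) = -18035*(-84 + 2/9) = -18035*(-754/9) = 13598390/9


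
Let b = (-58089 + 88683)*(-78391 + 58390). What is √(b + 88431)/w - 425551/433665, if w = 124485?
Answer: -425551/433665 + I*√611822163/124485 ≈ -0.98129 + 0.1987*I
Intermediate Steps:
b = -611910594 (b = 30594*(-20001) = -611910594)
√(b + 88431)/w - 425551/433665 = √(-611910594 + 88431)/124485 - 425551/433665 = √(-611822163)*(1/124485) - 425551*1/433665 = (I*√611822163)*(1/124485) - 425551/433665 = I*√611822163/124485 - 425551/433665 = -425551/433665 + I*√611822163/124485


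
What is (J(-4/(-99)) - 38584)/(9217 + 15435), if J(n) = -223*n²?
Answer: -94541338/60403563 ≈ -1.5652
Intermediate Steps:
(J(-4/(-99)) - 38584)/(9217 + 15435) = (-223*(-4/(-99))² - 38584)/(9217 + 15435) = (-223*(-4*(-1/99))² - 38584)/24652 = (-223*(4/99)² - 38584)*(1/24652) = (-223*16/9801 - 38584)*(1/24652) = (-3568/9801 - 38584)*(1/24652) = -378165352/9801*1/24652 = -94541338/60403563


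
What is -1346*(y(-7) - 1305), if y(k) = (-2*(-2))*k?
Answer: 1794218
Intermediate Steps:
y(k) = 4*k
-1346*(y(-7) - 1305) = -1346*(4*(-7) - 1305) = -1346*(-28 - 1305) = -1346*(-1333) = 1794218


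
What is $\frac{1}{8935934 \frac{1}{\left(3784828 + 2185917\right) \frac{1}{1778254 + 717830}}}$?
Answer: $\frac{5970745}{22304841882456} \approx 2.6769 \cdot 10^{-7}$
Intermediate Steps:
$\frac{1}{8935934 \frac{1}{\left(3784828 + 2185917\right) \frac{1}{1778254 + 717830}}} = \frac{1}{8935934 \frac{1}{5970745 \cdot \frac{1}{2496084}}} = \frac{1}{8935934 \frac{1}{\frac{5970745}{2496084}}} = \frac{1}{8935934 \cdot \frac{2496084}{5970745}} = \frac{1}{\frac{22304841882456}{5970745}} = \frac{5970745}{22304841882456}$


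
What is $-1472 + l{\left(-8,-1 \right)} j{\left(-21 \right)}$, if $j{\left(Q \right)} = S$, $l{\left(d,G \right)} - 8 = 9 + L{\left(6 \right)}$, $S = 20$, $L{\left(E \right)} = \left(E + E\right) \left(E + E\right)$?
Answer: $1748$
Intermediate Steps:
$L{\left(E \right)} = 4 E^{2}$ ($L{\left(E \right)} = 2 E 2 E = 4 E^{2}$)
$l{\left(d,G \right)} = 161$ ($l{\left(d,G \right)} = 8 + \left(9 + 4 \cdot 6^{2}\right) = 8 + \left(9 + 4 \cdot 36\right) = 8 + \left(9 + 144\right) = 8 + 153 = 161$)
$j{\left(Q \right)} = 20$
$-1472 + l{\left(-8,-1 \right)} j{\left(-21 \right)} = -1472 + 161 \cdot 20 = -1472 + 3220 = 1748$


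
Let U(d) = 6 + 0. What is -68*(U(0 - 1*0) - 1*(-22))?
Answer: -1904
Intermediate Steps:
U(d) = 6
-68*(U(0 - 1*0) - 1*(-22)) = -68*(6 - 1*(-22)) = -68*(6 + 22) = -68*28 = -1904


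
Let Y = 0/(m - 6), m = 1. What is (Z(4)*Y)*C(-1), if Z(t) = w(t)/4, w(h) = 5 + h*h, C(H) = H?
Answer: 0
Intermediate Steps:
w(h) = 5 + h**2
Z(t) = 5/4 + t**2/4 (Z(t) = (5 + t**2)/4 = (5 + t**2)*(1/4) = 5/4 + t**2/4)
Y = 0 (Y = 0/(1 - 6) = 0/(-5) = 0*(-1/5) = 0)
(Z(4)*Y)*C(-1) = ((5/4 + (1/4)*4**2)*0)*(-1) = ((5/4 + (1/4)*16)*0)*(-1) = ((5/4 + 4)*0)*(-1) = ((21/4)*0)*(-1) = 0*(-1) = 0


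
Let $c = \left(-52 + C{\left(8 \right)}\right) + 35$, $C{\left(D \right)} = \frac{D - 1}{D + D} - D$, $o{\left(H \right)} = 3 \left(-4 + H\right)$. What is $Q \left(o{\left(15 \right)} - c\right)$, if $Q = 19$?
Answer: $\frac{17499}{16} \approx 1093.7$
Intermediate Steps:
$o{\left(H \right)} = -12 + 3 H$
$C{\left(D \right)} = - D + \frac{-1 + D}{2 D}$ ($C{\left(D \right)} = \frac{-1 + D}{2 D} - D = - D + \frac{-1 + D}{2 D}$)
$c = - \frac{393}{16}$ ($c = \left(-52 - \left(\frac{15}{2} + \frac{1}{16}\right)\right) + 35 = \left(-52 - \frac{121}{16}\right) + 35 = - \frac{953}{16} + 35 = - \frac{393}{16} \approx -24.563$)
$Q \left(o{\left(15 \right)} - c\right) = 19 \left(\left(-12 + 3 \cdot 15\right) - - \frac{393}{16}\right) = 19 \left(\left(-12 + 45\right) + \frac{393}{16}\right) = 19 \left(33 + \frac{393}{16}\right) = 19 \cdot \frac{921}{16} = \frac{17499}{16}$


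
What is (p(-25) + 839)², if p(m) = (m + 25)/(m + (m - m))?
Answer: 703921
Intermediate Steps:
p(m) = (25 + m)/m (p(m) = (25 + m)/(m + 0) = (25 + m)/m)
(p(-25) + 839)² = ((25 - 25)/(-25) + 839)² = (-1/25*0 + 839)² = (0 + 839)² = 839² = 703921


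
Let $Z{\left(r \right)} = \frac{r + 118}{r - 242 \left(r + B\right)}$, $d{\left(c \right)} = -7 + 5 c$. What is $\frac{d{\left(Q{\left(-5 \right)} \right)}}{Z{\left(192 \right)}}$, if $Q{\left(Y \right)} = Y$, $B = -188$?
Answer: $\frac{12416}{155} \approx 80.103$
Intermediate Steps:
$Z{\left(r \right)} = \frac{118 + r}{45496 - 241 r}$ ($Z{\left(r \right)} = \frac{r + 118}{r - 242 \left(r - 188\right)} = \frac{118 + r}{r - 242 \left(-188 + r\right)} = \frac{118 + r}{r - \left(-45496 + 242 r\right)} = \frac{118 + r}{45496 - 241 r}$)
$\frac{d{\left(Q{\left(-5 \right)} \right)}}{Z{\left(192 \right)}} = \frac{-7 + 5 \left(-5\right)}{\frac{1}{-45496 + 241 \cdot 192} \left(-118 - 192\right)} = \frac{-7 - 25}{\frac{1}{-45496 + 46272} \left(-118 - 192\right)} = - \frac{32}{\frac{1}{776} \left(-310\right)} = - \frac{32}{- \frac{155}{388}} = \left(-32\right) \left(- \frac{388}{155}\right) = \frac{12416}{155}$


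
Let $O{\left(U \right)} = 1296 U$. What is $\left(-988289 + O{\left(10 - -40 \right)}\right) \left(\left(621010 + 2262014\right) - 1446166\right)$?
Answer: $-1326922557562$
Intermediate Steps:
$\left(-988289 + O{\left(10 - -40 \right)}\right) \left(\left(621010 + 2262014\right) - 1446166\right) = \left(-988289 + 1296 \left(10 - -40\right)\right) \left(\left(621010 + 2262014\right) - 1446166\right) = \left(-988289 + 1296 \left(10 + 40\right)\right) \left(2883024 - 1446166\right) = \left(-988289 + 1296 \cdot 50\right) 1436858 = \left(-988289 + 64800\right) 1436858 = \left(-923489\right) 1436858 = -1326922557562$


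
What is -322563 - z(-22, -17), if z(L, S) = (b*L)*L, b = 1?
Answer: -323047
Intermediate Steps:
z(L, S) = L**2 (z(L, S) = (1*L)*L = L*L = L**2)
-322563 - z(-22, -17) = -322563 - 1*(-22)**2 = -322563 - 1*484 = -322563 - 484 = -323047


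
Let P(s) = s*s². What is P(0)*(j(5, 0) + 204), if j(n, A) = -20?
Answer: 0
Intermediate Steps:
P(s) = s³
P(0)*(j(5, 0) + 204) = 0³*(-20 + 204) = 0*184 = 0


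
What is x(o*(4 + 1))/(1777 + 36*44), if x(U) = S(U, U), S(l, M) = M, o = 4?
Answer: 20/3361 ≈ 0.0059506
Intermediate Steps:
x(U) = U
x(o*(4 + 1))/(1777 + 36*44) = (4*(4 + 1))/(1777 + 36*44) = (4*5)/(1777 + 1584) = 20/3361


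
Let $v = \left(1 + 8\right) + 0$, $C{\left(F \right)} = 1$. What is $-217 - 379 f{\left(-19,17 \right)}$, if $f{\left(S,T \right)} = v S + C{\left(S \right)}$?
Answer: $64213$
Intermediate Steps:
$v = 9$ ($v = 9 + 0 = 9$)
$f{\left(S,T \right)} = 1 + 9 S$ ($f{\left(S,T \right)} = 9 S + 1 = 1 + 9 S$)
$-217 - 379 f{\left(-19,17 \right)} = -217 - 379 \left(1 + 9 \left(-19\right)\right) = -217 - 379 \left(1 - 171\right) = -217 - -64430 = -217 + 64430 = 64213$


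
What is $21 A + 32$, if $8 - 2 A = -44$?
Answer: $578$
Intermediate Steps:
$A = 26$ ($A = 4 - -22 = 4 + 22 = 26$)
$21 A + 32 = 21 \cdot 26 + 32 = 546 + 32 = 578$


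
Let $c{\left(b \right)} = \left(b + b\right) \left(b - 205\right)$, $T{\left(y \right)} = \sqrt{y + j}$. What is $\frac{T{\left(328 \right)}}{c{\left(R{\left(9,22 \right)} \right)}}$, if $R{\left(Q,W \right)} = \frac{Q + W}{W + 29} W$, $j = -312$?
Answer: $- \frac{2601}{3332593} \approx -0.00078047$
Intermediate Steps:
$R{\left(Q,W \right)} = \frac{W \left(Q + W\right)}{29 + W}$ ($R{\left(Q,W \right)} = \frac{Q + W}{29 + W} W = \frac{W \left(Q + W\right)}{29 + W}$)
$T{\left(y \right)} = \sqrt{-312 + y}$ ($T{\left(y \right)} = \sqrt{y - 312} = \sqrt{-312 + y}$)
$c{\left(b \right)} = 2 b \left(-205 + b\right)$
$\frac{T{\left(328 \right)}}{c{\left(R{\left(9,22 \right)} \right)}} = \frac{\sqrt{-312 + 328}}{2 \frac{22 \left(9 + 22\right)}{29 + 22} \left(-205 + \frac{22 \left(9 + 22\right)}{29 + 22}\right)} = \frac{\sqrt{16}}{2 \cdot 22 \cdot \frac{1}{51} \cdot 31 \left(-205 + 22 \cdot \frac{1}{51} \cdot 31\right)} = \frac{4}{2 \cdot 22 \cdot \frac{1}{51} \cdot 31 \left(-205 + 22 \cdot \frac{1}{51} \cdot 31\right)} = \frac{4}{2 \cdot \frac{682}{51} \left(-205 + \frac{682}{51}\right)} = \frac{4}{2 \cdot \frac{682}{51} \left(- \frac{9773}{51}\right)} = \frac{4}{- \frac{13330372}{2601}} = 4 \left(- \frac{2601}{13330372}\right) = - \frac{2601}{3332593}$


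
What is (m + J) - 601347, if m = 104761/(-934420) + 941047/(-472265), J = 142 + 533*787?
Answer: -16039805479517121/88258772260 ≈ -1.8174e+5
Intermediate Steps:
J = 419613 (J = 142 + 419471 = 419613)
m = -185761618281/88258772260 (m = 104761*(-1/934420) + 941047*(-1/472265) = -104761/934420 - 941047/472265 = -185761618281/88258772260 ≈ -2.1047)
(m + J) - 601347 = (-185761618281/88258772260 + 419613) - 601347 = 37034342442717099/88258772260 - 601347 = -16039805479517121/88258772260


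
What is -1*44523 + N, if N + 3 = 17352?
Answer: -27174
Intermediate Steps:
N = 17349 (N = -3 + 17352 = 17349)
-1*44523 + N = -1*44523 + 17349 = -44523 + 17349 = -27174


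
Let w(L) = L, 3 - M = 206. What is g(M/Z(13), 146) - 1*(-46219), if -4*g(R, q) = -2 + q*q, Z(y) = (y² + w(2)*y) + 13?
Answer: 81781/2 ≈ 40891.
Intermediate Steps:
M = -203 (M = 3 - 1*206 = 3 - 206 = -203)
Z(y) = 13 + y² + 2*y (Z(y) = (y² + 2*y) + 13 = 13 + y² + 2*y)
g(R, q) = ½ - q²/4 (g(R, q) = -(-2 + q*q)/4 = -(-2 + q²)/4 = ½ - q²/4)
g(M/Z(13), 146) - 1*(-46219) = (½ - ¼*146²) - 1*(-46219) = (½ - ¼*21316) + 46219 = (½ - 5329) + 46219 = -10657/2 + 46219 = 81781/2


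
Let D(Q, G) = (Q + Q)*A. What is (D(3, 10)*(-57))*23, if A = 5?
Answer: -39330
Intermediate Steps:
D(Q, G) = 10*Q (D(Q, G) = (Q + Q)*5 = (2*Q)*5 = 10*Q)
(D(3, 10)*(-57))*23 = ((10*3)*(-57))*23 = (30*(-57))*23 = -1710*23 = -39330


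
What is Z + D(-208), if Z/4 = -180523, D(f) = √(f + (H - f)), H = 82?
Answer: -722092 + √82 ≈ -7.2208e+5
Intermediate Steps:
D(f) = √82 (D(f) = √(f + (82 - f)) = √82)
Z = -722092 (Z = 4*(-180523) = -722092)
Z + D(-208) = -722092 + √82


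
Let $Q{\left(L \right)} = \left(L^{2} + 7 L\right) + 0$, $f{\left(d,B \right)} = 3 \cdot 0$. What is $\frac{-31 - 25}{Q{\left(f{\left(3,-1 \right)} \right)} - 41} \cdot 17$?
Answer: $\frac{952}{41} \approx 23.22$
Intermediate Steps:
$f{\left(d,B \right)} = 0$
$Q{\left(L \right)} = L^{2} + 7 L$
$\frac{-31 - 25}{Q{\left(f{\left(3,-1 \right)} \right)} - 41} \cdot 17 = \frac{-31 - 25}{0 \left(7 + 0\right) - 41} \cdot 17 = - \frac{56}{0 \cdot 7 - 41} \cdot 17 = - \frac{56}{0 - 41} \cdot 17 = - \frac{56}{-41} \cdot 17 = \left(-56\right) \left(- \frac{1}{41}\right) 17 = \frac{56}{41} \cdot 17 = \frac{952}{41}$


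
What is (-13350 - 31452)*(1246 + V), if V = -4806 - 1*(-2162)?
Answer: 62633196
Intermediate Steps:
V = -2644 (V = -4806 + 2162 = -2644)
(-13350 - 31452)*(1246 + V) = (-13350 - 31452)*(1246 - 2644) = -44802*(-1398) = 62633196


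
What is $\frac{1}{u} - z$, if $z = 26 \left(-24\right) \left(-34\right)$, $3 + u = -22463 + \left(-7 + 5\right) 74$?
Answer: $- \frac{479778625}{22614} \approx -21216.0$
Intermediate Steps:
$u = -22614$ ($u = -3 - \left(22463 - \left(-7 + 5\right) 74\right) = -3 - 22611 = -22614$)
$z = 21216$ ($z = \left(-624\right) \left(-34\right) = 21216$)
$\frac{1}{u} - z = \frac{1}{-22614} - 21216 = - \frac{1}{22614} - 21216 = - \frac{479778625}{22614}$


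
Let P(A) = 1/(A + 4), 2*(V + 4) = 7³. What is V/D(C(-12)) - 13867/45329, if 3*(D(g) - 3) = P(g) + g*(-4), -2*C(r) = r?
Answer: -229844408/6754021 ≈ -34.031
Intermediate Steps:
C(r) = -r/2
V = 335/2 (V = -4 + (½)*7³ = -4 + (½)*343 = -4 + 343/2 = 335/2 ≈ 167.50)
P(A) = 1/(4 + A)
D(g) = 3 - 4*g/3 + 1/(3*(4 + g)) (D(g) = 3 + (1/(4 + g) + g*(-4))/3 = 3 + (1/(4 + g) - 4*g)/3 = 3 + (-4*g/3 + 1/(3*(4 + g))) = 3 - 4*g/3 + 1/(3*(4 + g)))
V/D(C(-12)) - 13867/45329 = 335/(2*(((1 + (4 - ½*(-12))*(9 - (-2)*(-12)))/(3*(4 - ½*(-12)))))) - 13867/45329 = 335/(2*(((1 + (4 + 6)*(9 - 4*6))/(3*(4 + 6))))) - 13867*1/45329 = 335/(2*(((⅓)*(1 + 10*(9 - 24))/10))) - 13867/45329 = 335/(2*(((⅓)*(⅒)*(1 + 10*(-15))))) - 13867/45329 = 335/(2*(((⅓)*(⅒)*(1 - 150)))) - 13867/45329 = 335/(2*(((⅓)*(⅒)*(-149)))) - 13867/45329 = 335/(2*(-149/30)) - 13867/45329 = (335/2)*(-30/149) - 13867/45329 = -5025/149 - 13867/45329 = -229844408/6754021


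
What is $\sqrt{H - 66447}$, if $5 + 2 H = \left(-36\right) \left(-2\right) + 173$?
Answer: $i \sqrt{66327} \approx 257.54 i$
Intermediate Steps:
$H = 120$ ($H = - \frac{5}{2} + \frac{\left(-36\right) \left(-2\right) + 173}{2} = - \frac{5}{2} + \frac{72 + 173}{2} = - \frac{5}{2} + \frac{1}{2} \cdot 245 = - \frac{5}{2} + \frac{245}{2} = 120$)
$\sqrt{H - 66447} = \sqrt{120 - 66447} = \sqrt{-66327} = i \sqrt{66327}$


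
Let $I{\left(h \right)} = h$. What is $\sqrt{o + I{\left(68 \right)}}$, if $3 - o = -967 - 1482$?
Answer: $6 \sqrt{70} \approx 50.2$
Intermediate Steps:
$o = 2452$ ($o = 3 - \left(-967 - 1482\right) = 3 - -2449 = 3 + 2449 = 2452$)
$\sqrt{o + I{\left(68 \right)}} = \sqrt{2452 + 68} = \sqrt{2520} = 6 \sqrt{70}$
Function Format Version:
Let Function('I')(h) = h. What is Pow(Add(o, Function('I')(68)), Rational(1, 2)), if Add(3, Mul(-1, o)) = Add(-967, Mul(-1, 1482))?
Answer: Mul(6, Pow(70, Rational(1, 2))) ≈ 50.200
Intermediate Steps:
o = 2452 (o = Add(3, Mul(-1, Add(-967, Mul(-1, 1482)))) = Add(3, Mul(-1, Add(-967, -1482))) = Add(3, Mul(-1, -2449)) = Add(3, 2449) = 2452)
Pow(Add(o, Function('I')(68)), Rational(1, 2)) = Pow(Add(2452, 68), Rational(1, 2)) = Pow(2520, Rational(1, 2)) = Mul(6, Pow(70, Rational(1, 2)))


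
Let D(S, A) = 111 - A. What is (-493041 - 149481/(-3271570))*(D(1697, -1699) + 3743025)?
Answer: -1208097248578029663/654314 ≈ -1.8464e+12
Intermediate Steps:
(-493041 - 149481/(-3271570))*(D(1697, -1699) + 3743025) = (-493041 - 149481/(-3271570))*((111 - 1*(-1699)) + 3743025) = (-493041 - 149481*(-1/3271570))*((111 + 1699) + 3743025) = (-493041 + 149481/3271570)*(1810 + 3743025) = -1613017994889/3271570*3744835 = -1208097248578029663/654314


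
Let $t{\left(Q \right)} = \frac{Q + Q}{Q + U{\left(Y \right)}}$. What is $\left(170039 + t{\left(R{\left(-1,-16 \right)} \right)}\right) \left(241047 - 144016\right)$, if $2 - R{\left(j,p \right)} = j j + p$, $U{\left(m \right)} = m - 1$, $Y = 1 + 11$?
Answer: $\frac{230988408453}{14} \approx 1.6499 \cdot 10^{10}$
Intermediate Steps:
$Y = 12$
$U{\left(m \right)} = -1 + m$
$R{\left(j,p \right)} = 2 - p - j^{2}$ ($R{\left(j,p \right)} = 2 - \left(j j + p\right) = 2 - \left(j^{2} + p\right) = 2 - \left(p + j^{2}\right) = 2 - p - j^{2}$)
$t{\left(Q \right)} = \frac{2 Q}{11 + Q}$ ($t{\left(Q \right)} = \frac{Q + Q}{Q + \left(-1 + 12\right)} = \frac{2 Q}{Q + 11} = \frac{2 Q}{11 + Q}$)
$\left(170039 + t{\left(R{\left(-1,-16 \right)} \right)}\right) \left(241047 - 144016\right) = \left(170039 + \frac{2 \left(2 - -16 - \left(-1\right)^{2}\right)}{11 - -17}\right) \left(241047 - 144016\right) = \left(170039 + \frac{2 \left(2 + 16 - 1\right)}{11 + \left(2 + 16 - 1\right)}\right) 97031 = \left(170039 + 2 \cdot 17 \frac{1}{11 + 17}\right) 97031 = \left(170039 + 2 \cdot 17 \cdot \frac{1}{28}\right) 97031 = \left(170039 + \frac{17}{14}\right) 97031 = \frac{2380563}{14} \cdot 97031 = \frac{230988408453}{14}$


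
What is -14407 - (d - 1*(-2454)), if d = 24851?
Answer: -41712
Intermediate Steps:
-14407 - (d - 1*(-2454)) = -14407 - (24851 - 1*(-2454)) = -14407 - (24851 + 2454) = -14407 - 1*27305 = -14407 - 27305 = -41712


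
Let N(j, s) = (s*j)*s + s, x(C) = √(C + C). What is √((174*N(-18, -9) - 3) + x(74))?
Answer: √(-255261 + 2*√37) ≈ 505.22*I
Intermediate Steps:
x(C) = √2*√C (x(C) = √(2*C) = √2*√C)
N(j, s) = s + j*s² (N(j, s) = (j*s)*s + s = j*s² + s = s + j*s²)
√((174*N(-18, -9) - 3) + x(74)) = √((174*(-9*(1 - 18*(-9))) - 3) + √2*√74) = √((174*(-9*(1 + 162)) - 3) + 2*√37) = √((174*(-9*163) - 3) + 2*√37) = √((174*(-1467) - 3) + 2*√37) = √((-255258 - 3) + 2*√37) = √(-255261 + 2*√37)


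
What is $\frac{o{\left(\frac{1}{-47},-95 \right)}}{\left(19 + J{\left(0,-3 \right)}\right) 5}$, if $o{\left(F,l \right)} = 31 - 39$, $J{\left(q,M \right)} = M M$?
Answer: $- \frac{2}{35} \approx -0.057143$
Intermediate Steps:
$J{\left(q,M \right)} = M^{2}$
$o{\left(F,l \right)} = -8$
$\frac{o{\left(\frac{1}{-47},-95 \right)}}{\left(19 + J{\left(0,-3 \right)}\right) 5} = - \frac{8}{\left(19 + \left(-3\right)^{2}\right) 5} = - \frac{8}{\left(19 + 9\right) 5} = - \frac{8}{28 \cdot 5} = - \frac{8}{140} = \left(-8\right) \frac{1}{140} = - \frac{2}{35}$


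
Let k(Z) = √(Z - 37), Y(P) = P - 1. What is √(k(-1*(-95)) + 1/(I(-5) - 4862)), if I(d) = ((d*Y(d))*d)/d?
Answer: √(-302 + 1459264*√58)/1208 ≈ 2.7596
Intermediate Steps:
Y(P) = -1 + P
I(d) = d*(-1 + d) (I(d) = ((d*(-1 + d))*d)/d = (d²*(-1 + d))/d = d*(-1 + d))
k(Z) = √(-37 + Z)
√(k(-1*(-95)) + 1/(I(-5) - 4862)) = √(√(-37 - 1*(-95)) + 1/(-5*(-1 - 5) - 4862)) = √(√(-37 + 95) + 1/(-5*(-6) - 4862)) = √(√58 + 1/(30 - 4862)) = √(√58 + 1/(-4832)) = √(√58 - 1/4832) = √(-1/4832 + √58)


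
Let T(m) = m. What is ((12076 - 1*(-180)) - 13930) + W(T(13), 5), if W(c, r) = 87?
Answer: -1587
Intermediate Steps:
((12076 - 1*(-180)) - 13930) + W(T(13), 5) = ((12076 - 1*(-180)) - 13930) + 87 = ((12076 + 180) - 13930) + 87 = (12256 - 13930) + 87 = -1674 + 87 = -1587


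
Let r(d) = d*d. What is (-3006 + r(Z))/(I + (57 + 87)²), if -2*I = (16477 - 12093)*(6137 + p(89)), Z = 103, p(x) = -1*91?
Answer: -7603/13232096 ≈ -0.00057459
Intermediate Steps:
p(x) = -91
r(d) = d²
I = -13252832 (I = -(16477 - 12093)*(6137 - 91)/2 = -2192*6046 = -½*26505664 = -13252832)
(-3006 + r(Z))/(I + (57 + 87)²) = (-3006 + 103²)/(-13252832 + (57 + 87)²) = (-3006 + 10609)/(-13252832 + 144²) = 7603/(-13252832 + 20736) = 7603/(-13232096) = 7603*(-1/13232096) = -7603/13232096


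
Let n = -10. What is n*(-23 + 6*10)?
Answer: -370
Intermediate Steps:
n*(-23 + 6*10) = -10*(-23 + 6*10) = -10*(-23 + 60) = -10*37 = -370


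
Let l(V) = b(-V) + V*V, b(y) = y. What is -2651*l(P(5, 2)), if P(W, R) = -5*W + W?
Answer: -1113420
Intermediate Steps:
P(W, R) = -4*W
l(V) = V**2 - V (l(V) = -V + V*V = -V + V**2 = V**2 - V)
-2651*l(P(5, 2)) = -2651*(-4*5)*(-1 - 4*5) = -(-53020)*(-1 - 20) = -(-53020)*(-21) = -2651*420 = -1113420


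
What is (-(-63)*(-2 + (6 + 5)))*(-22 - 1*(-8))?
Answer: -7938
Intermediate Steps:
(-(-63)*(-2 + (6 + 5)))*(-22 - 1*(-8)) = (-(-63)*(-2 + 11))*(-22 + 8) = -(-63)*9*(-14) = -21*(-27)*(-14) = 567*(-14) = -7938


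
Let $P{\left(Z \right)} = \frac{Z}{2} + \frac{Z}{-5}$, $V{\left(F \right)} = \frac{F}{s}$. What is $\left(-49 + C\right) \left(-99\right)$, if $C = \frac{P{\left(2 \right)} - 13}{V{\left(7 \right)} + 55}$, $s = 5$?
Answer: $\frac{229020}{47} \approx 4872.8$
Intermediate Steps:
$V{\left(F \right)} = \frac{F}{5}$
$P{\left(Z \right)} = \frac{3 Z}{10}$ ($P{\left(Z \right)} = Z \frac{1}{2} + Z \left(- \frac{1}{5}\right) = \frac{Z}{2} - \frac{Z}{5} = \frac{3 Z}{10}$)
$C = - \frac{31}{141}$ ($C = \frac{\frac{3}{10} \cdot 2 - 13}{\frac{1}{5} \cdot 7 + 55} = \frac{\frac{3}{5} - 13}{\frac{7}{5} + 55} = - \frac{62}{5 \cdot \frac{282}{5}} = \left(- \frac{62}{5}\right) \frac{5}{282} = - \frac{31}{141} \approx -0.21986$)
$\left(-49 + C\right) \left(-99\right) = \left(-49 - \frac{31}{141}\right) \left(-99\right) = \left(- \frac{6940}{141}\right) \left(-99\right) = \frac{229020}{47}$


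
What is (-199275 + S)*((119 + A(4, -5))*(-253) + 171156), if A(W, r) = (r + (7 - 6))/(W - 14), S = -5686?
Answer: -144444010179/5 ≈ -2.8889e+10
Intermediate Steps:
A(W, r) = (1 + r)/(-14 + W) (A(W, r) = (r + 1)/(-14 + W) = (1 + r)/(-14 + W))
(-199275 + S)*((119 + A(4, -5))*(-253) + 171156) = (-199275 - 5686)*((119 + (1 - 5)/(-14 + 4))*(-253) + 171156) = -204961*((119 - 4/(-10))*(-253) + 171156) = -204961*((119 - ⅒*(-4))*(-253) + 171156) = -204961*((119 + ⅖)*(-253) + 171156) = -204961*((597/5)*(-253) + 171156) = -204961*(-151041/5 + 171156) = -204961*704739/5 = -144444010179/5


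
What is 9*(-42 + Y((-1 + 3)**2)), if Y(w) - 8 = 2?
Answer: -288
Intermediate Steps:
Y(w) = 10 (Y(w) = 8 + 2 = 10)
9*(-42 + Y((-1 + 3)**2)) = 9*(-42 + 10) = 9*(-32) = -288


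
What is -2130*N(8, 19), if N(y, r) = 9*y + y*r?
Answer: -477120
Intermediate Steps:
N(y, r) = 9*y + r*y
-2130*N(8, 19) = -17040*(9 + 19) = -17040*28 = -2130*224 = -477120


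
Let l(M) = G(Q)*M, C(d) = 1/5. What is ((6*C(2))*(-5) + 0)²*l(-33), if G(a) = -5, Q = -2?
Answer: 5940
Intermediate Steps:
C(d) = ⅕
l(M) = -5*M
((6*C(2))*(-5) + 0)²*l(-33) = ((6*(⅕))*(-5) + 0)²*(-5*(-33)) = ((6/5)*(-5) + 0)²*165 = (-6 + 0)²*165 = (-6)²*165 = 36*165 = 5940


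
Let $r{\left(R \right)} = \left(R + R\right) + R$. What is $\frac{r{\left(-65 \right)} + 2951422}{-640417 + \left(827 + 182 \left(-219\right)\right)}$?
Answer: $- \frac{2951227}{679448} \approx -4.3436$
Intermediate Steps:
$r{\left(R \right)} = 3 R$ ($r{\left(R \right)} = 2 R + R = 3 R$)
$\frac{r{\left(-65 \right)} + 2951422}{-640417 + \left(827 + 182 \left(-219\right)\right)} = \frac{3 \left(-65\right) + 2951422}{-640417 + \left(827 + 182 \left(-219\right)\right)} = \frac{-195 + 2951422}{-640417 + \left(827 - 39858\right)} = \frac{2951227}{-640417 - 39031} = \frac{2951227}{-679448} = 2951227 \left(- \frac{1}{679448}\right) = - \frac{2951227}{679448}$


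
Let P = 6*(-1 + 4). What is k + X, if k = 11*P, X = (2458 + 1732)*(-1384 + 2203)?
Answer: 3431808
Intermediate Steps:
P = 18 (P = 6*3 = 18)
X = 3431610 (X = 4190*819 = 3431610)
k = 198 (k = 11*18 = 198)
k + X = 198 + 3431610 = 3431808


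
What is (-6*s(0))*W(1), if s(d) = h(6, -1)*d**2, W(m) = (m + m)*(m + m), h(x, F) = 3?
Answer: 0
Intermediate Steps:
W(m) = 4*m**2 (W(m) = (2*m)*(2*m) = 4*m**2)
s(d) = 3*d**2
(-6*s(0))*W(1) = (-18*0**2)*(4*1**2) = (-18*0)*(4*1) = -6*0*4 = 0*4 = 0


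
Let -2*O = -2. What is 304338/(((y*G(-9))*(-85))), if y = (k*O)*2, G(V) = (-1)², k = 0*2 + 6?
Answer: -50723/170 ≈ -298.37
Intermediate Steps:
k = 6 (k = 0 + 6 = 6)
G(V) = 1
O = 1 (O = -½*(-2) = 1)
y = 12 (y = (6*1)*2 = 6*2 = 12)
304338/(((y*G(-9))*(-85))) = 304338/(((12*1)*(-85))) = 304338/((12*(-85))) = 304338/(-1020) = 304338*(-1/1020) = -50723/170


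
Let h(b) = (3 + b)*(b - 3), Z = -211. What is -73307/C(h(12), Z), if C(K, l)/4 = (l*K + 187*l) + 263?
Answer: 73307/270716 ≈ 0.27079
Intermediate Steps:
h(b) = (-3 + b)*(3 + b) (h(b) = (3 + b)*(-3 + b) = (-3 + b)*(3 + b))
C(K, l) = 1052 + 748*l + 4*K*l (C(K, l) = 4*((l*K + 187*l) + 263) = 4*((K*l + 187*l) + 263) = 4*((187*l + K*l) + 263) = 4*(263 + 187*l + K*l) = 1052 + 748*l + 4*K*l)
-73307/C(h(12), Z) = -73307/(1052 + 748*(-211) + 4*(-9 + 12**2)*(-211)) = -73307/(1052 - 157828 + 4*(-9 + 144)*(-211)) = -73307/(1052 - 157828 + 4*135*(-211)) = -73307/(1052 - 157828 - 113940) = -73307/(-270716) = -73307*(-1/270716) = 73307/270716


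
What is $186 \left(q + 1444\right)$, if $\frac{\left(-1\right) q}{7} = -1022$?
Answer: $1599228$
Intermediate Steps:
$q = 7154$ ($q = \left(-7\right) \left(-1022\right) = 7154$)
$186 \left(q + 1444\right) = 186 \left(7154 + 1444\right) = 186 \cdot 8598 = 1599228$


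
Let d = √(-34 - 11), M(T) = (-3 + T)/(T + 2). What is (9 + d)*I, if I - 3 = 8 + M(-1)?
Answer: 63 + 21*I*√5 ≈ 63.0 + 46.957*I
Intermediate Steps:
M(T) = (-3 + T)/(2 + T)
I = 7 (I = 3 + (8 + (-3 - 1)/(2 - 1)) = 3 + (8 - 4/1) = 3 + (8 + 1*(-4)) = 3 + (8 - 4) = 3 + 4 = 7)
d = 3*I*√5 (d = √(-45) = 3*I*√5 ≈ 6.7082*I)
(9 + d)*I = (9 + 3*I*√5)*7 = 63 + 21*I*√5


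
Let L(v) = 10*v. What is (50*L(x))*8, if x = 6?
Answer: 24000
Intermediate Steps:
(50*L(x))*8 = (50*(10*6))*8 = (50*60)*8 = 3000*8 = 24000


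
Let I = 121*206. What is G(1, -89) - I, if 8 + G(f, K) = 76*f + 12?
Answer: -24846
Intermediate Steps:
G(f, K) = 4 + 76*f (G(f, K) = -8 + (76*f + 12) = -8 + (12 + 76*f) = 4 + 76*f)
I = 24926
G(1, -89) - I = (4 + 76*1) - 1*24926 = (4 + 76) - 24926 = 80 - 24926 = -24846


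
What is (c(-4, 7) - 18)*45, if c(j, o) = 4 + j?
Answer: -810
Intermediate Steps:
(c(-4, 7) - 18)*45 = ((4 - 4) - 18)*45 = (0 - 18)*45 = -18*45 = -810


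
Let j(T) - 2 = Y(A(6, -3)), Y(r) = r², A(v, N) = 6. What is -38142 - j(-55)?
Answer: -38180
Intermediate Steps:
j(T) = 38 (j(T) = 2 + 6² = 2 + 36 = 38)
-38142 - j(-55) = -38142 - 1*38 = -38142 - 38 = -38180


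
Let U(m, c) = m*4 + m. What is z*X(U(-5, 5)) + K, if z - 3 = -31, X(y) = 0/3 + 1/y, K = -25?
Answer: -597/25 ≈ -23.880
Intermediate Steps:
U(m, c) = 5*m (U(m, c) = 4*m + m = 5*m)
X(y) = 1/y (X(y) = 0*(1/3) + 1/y = 0 + 1/y = 1/y)
z = -28 (z = 3 - 31 = -28)
z*X(U(-5, 5)) + K = -28/(5*(-5)) - 25 = -28/(-25) - 25 = -28*(-1/25) - 25 = 28/25 - 25 = -597/25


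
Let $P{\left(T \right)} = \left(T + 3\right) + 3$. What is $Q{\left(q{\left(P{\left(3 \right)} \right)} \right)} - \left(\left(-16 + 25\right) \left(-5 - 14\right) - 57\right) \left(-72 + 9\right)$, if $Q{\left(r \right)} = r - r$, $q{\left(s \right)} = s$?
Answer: $-14364$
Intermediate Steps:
$P{\left(T \right)} = 6 + T$ ($P{\left(T \right)} = \left(3 + T\right) + 3 = 6 + T$)
$Q{\left(r \right)} = 0$
$Q{\left(q{\left(P{\left(3 \right)} \right)} \right)} - \left(\left(-16 + 25\right) \left(-5 - 14\right) - 57\right) \left(-72 + 9\right) = 0 - \left(\left(-16 + 25\right) \left(-5 - 14\right) - 57\right) \left(-72 + 9\right) = 0 - \left(9 \left(-19\right) - 57\right) \left(-63\right) = 0 - \left(-171 - 57\right) \left(-63\right) = 0 - \left(-228\right) \left(-63\right) = 0 - 14364 = -14364$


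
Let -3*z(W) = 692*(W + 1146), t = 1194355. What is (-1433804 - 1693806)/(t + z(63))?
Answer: -3127610/915479 ≈ -3.4164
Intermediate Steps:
z(W) = -264344 - 692*W/3 (z(W) = -692*(W + 1146)/3 = -692*(1146 + W)/3 = -(793032 + 692*W)/3 = -264344 - 692*W/3)
(-1433804 - 1693806)/(t + z(63)) = (-1433804 - 1693806)/(1194355 + (-264344 - 692/3*63)) = -3127610/(1194355 + (-264344 - 14532)) = -3127610/(1194355 - 278876) = -3127610/915479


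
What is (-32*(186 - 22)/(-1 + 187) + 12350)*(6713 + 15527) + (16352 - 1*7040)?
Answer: 25486260256/93 ≈ 2.7405e+8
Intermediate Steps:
(-32*(186 - 22)/(-1 + 187) + 12350)*(6713 + 15527) + (16352 - 1*7040) = (-5248/186 + 12350)*22240 + (16352 - 7040) = (-5248/186 + 12350)*22240 + 9312 = (-32*82/93 + 12350)*22240 + 9312 = (-2624/93 + 12350)*22240 + 9312 = (1145926/93)*22240 + 9312 = 25485394240/93 + 9312 = 25486260256/93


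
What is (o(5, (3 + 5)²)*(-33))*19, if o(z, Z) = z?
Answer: -3135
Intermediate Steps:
(o(5, (3 + 5)²)*(-33))*19 = (5*(-33))*19 = -165*19 = -3135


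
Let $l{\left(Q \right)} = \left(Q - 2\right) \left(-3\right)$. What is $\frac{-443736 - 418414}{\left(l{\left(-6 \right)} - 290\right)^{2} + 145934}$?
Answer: $- \frac{86215}{21669} \approx -3.9787$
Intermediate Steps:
$l{\left(Q \right)} = 6 - 3 Q$ ($l{\left(Q \right)} = \left(-2 + Q\right) \left(-3\right) = 6 - 3 Q$)
$\frac{-443736 - 418414}{\left(l{\left(-6 \right)} - 290\right)^{2} + 145934} = \frac{-443736 - 418414}{\left(\left(6 - -18\right) - 290\right)^{2} + 145934} = - \frac{862150}{\left(\left(6 + 18\right) - 290\right)^{2} + 145934} = - \frac{862150}{\left(24 - 290\right)^{2} + 145934} = - \frac{862150}{\left(-266\right)^{2} + 145934} = - \frac{862150}{70756 + 145934} = - \frac{862150}{216690} = \left(-862150\right) \frac{1}{216690} = - \frac{86215}{21669}$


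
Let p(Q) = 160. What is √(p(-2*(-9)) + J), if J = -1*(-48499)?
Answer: √48659 ≈ 220.59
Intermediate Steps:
J = 48499
√(p(-2*(-9)) + J) = √(160 + 48499) = √48659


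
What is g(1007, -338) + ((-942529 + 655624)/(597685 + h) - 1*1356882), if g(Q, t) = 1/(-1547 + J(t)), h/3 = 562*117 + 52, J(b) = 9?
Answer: -1659288581380141/1222868414 ≈ -1.3569e+6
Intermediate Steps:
h = 197418 (h = 3*(562*117 + 52) = 3*(65754 + 52) = 3*65806 = 197418)
g(Q, t) = -1/1538 (g(Q, t) = 1/(-1547 + 9) = 1/(-1538) = -1/1538)
g(1007, -338) + ((-942529 + 655624)/(597685 + h) - 1*1356882) = -1/1538 + ((-942529 + 655624)/(597685 + 197418) - 1*1356882) = -1/1538 + (-286905/795103 - 1356882) = -1/1538 - 1078861235751/795103 = -1659288581380141/1222868414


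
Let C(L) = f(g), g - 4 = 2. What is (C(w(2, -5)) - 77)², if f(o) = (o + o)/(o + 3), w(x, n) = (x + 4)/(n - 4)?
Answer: 51529/9 ≈ 5725.4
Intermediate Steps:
g = 6 (g = 4 + 2 = 6)
w(x, n) = (4 + x)/(-4 + n)
f(o) = 2*o/(3 + o) (f(o) = (2*o)/(3 + o) = 2*o/(3 + o))
C(L) = 4/3 (C(L) = 2*6/(3 + 6) = 2*6/9 = 2*6*(⅑) = 4/3)
(C(w(2, -5)) - 77)² = (4/3 - 77)² = (-227/3)² = 51529/9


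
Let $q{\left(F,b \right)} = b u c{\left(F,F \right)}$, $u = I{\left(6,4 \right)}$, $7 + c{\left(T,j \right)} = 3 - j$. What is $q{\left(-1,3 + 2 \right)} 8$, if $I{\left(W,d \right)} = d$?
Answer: $-480$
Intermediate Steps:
$c{\left(T,j \right)} = -4 - j$ ($c{\left(T,j \right)} = -7 - \left(-3 + j\right) = -4 - j$)
$u = 4$
$q{\left(F,b \right)} = 4 b \left(-4 - F\right)$ ($q{\left(F,b \right)} = b 4 \left(-4 - F\right) = 4 b \left(-4 - F\right)$)
$q{\left(-1,3 + 2 \right)} 8 = - 4 \left(3 + 2\right) \left(4 - 1\right) 8 = \left(-4\right) 5 \cdot 3 \cdot 8 = \left(-60\right) 8 = -480$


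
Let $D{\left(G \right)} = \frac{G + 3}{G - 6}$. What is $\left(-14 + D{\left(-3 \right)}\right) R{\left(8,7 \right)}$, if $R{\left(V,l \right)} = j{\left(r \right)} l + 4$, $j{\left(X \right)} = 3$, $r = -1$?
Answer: $-350$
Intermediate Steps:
$D{\left(G \right)} = \frac{3 + G}{-6 + G}$
$R{\left(V,l \right)} = 4 + 3 l$ ($R{\left(V,l \right)} = 3 l + 4 = 4 + 3 l$)
$\left(-14 + D{\left(-3 \right)}\right) R{\left(8,7 \right)} = \left(-14 + \frac{3 - 3}{-6 - 3}\right) \left(4 + 3 \cdot 7\right) = \left(-14 + \frac{1}{-9} \cdot 0\right) \left(4 + 21\right) = \left(-14 - 0\right) 25 = \left(-14 + 0\right) 25 = \left(-14\right) 25 = -350$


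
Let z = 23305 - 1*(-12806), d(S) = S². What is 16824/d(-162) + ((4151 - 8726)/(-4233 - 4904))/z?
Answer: 154198195913/240530784903 ≈ 0.64108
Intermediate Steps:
z = 36111 (z = 23305 + 12806 = 36111)
16824/d(-162) + ((4151 - 8726)/(-4233 - 4904))/z = 16824/((-162)²) + ((4151 - 8726)/(-4233 - 4904))/36111 = 16824/26244 - 4575/(-9137)*(1/36111) = 16824*(1/26244) - 4575*(-1/9137)*(1/36111) = 1402/2187 + (4575/9137)*(1/36111) = 1402/2187 + 1525/109982069 = 154198195913/240530784903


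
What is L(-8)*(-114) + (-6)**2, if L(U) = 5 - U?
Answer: -1446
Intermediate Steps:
L(-8)*(-114) + (-6)**2 = (5 - 1*(-8))*(-114) + (-6)**2 = (5 + 8)*(-114) + 36 = 13*(-114) + 36 = -1482 + 36 = -1446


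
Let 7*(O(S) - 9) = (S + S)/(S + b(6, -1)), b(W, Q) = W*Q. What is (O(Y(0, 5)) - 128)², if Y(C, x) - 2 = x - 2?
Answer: 710649/49 ≈ 14503.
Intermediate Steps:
Y(C, x) = x (Y(C, x) = 2 + (x - 2) = 2 + (-2 + x) = x)
b(W, Q) = Q*W
O(S) = 9 + 2*S/(7*(-6 + S)) (O(S) = 9 + ((S + S)/(S - 1*6))/7 = 9 + ((2*S)/(S - 6))/7 = 9 + ((2*S)/(-6 + S))/7 = 9 + (2*S/(-6 + S))/7 = 9 + 2*S/(7*(-6 + S)))
(O(Y(0, 5)) - 128)² = ((-378 + 65*5)/(7*(-6 + 5)) - 128)² = ((⅐)*(-378 + 325)/(-1) - 128)² = ((⅐)*(-1)*(-53) - 128)² = (53/7 - 128)² = (-843/7)² = 710649/49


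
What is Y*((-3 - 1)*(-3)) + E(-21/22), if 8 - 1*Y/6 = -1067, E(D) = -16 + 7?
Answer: 77391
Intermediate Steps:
E(D) = -9
Y = 6450 (Y = 48 - 6*(-1067) = 48 + 6402 = 6450)
Y*((-3 - 1)*(-3)) + E(-21/22) = 6450*((-3 - 1)*(-3)) - 9 = 6450*(-4*(-3)) - 9 = 6450*12 - 9 = 77400 - 9 = 77391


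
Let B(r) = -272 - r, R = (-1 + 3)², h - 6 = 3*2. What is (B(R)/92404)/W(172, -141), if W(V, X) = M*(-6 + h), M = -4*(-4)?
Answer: -23/739232 ≈ -3.1113e-5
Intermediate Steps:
M = 16
h = 12 (h = 6 + 3*2 = 6 + 6 = 12)
R = 4 (R = 2² = 4)
W(V, X) = 96 (W(V, X) = 16*(-6 + 12) = 16*6 = 96)
(B(R)/92404)/W(172, -141) = ((-272 - 1*4)/92404)/96 = ((-272 - 4)*(1/92404))*(1/96) = -276*1/92404*(1/96) = -69/23101*1/96 = -23/739232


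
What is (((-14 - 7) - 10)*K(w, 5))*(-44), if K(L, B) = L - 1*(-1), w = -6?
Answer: -6820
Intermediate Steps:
K(L, B) = 1 + L (K(L, B) = L + 1 = 1 + L)
(((-14 - 7) - 10)*K(w, 5))*(-44) = (((-14 - 7) - 10)*(1 - 6))*(-44) = ((-21 - 10)*(-5))*(-44) = -31*(-5)*(-44) = 155*(-44) = -6820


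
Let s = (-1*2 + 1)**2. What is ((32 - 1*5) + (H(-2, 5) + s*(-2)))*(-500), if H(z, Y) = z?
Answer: -11500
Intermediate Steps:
s = 1 (s = (-2 + 1)**2 = (-1)**2 = 1)
((32 - 1*5) + (H(-2, 5) + s*(-2)))*(-500) = ((32 - 1*5) + (-2 + 1*(-2)))*(-500) = ((32 - 5) + (-2 - 2))*(-500) = (27 - 4)*(-500) = 23*(-500) = -11500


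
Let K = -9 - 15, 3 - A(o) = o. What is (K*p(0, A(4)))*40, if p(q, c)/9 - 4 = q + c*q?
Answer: -34560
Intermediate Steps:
A(o) = 3 - o
p(q, c) = 36 + 9*q + 9*c*q (p(q, c) = 36 + 9*(q + c*q) = 36 + (9*q + 9*c*q) = 36 + 9*q + 9*c*q)
K = -24
(K*p(0, A(4)))*40 = -24*(36 + 9*0 + 9*(3 - 1*4)*0)*40 = -24*(36 + 0 + 9*(3 - 4)*0)*40 = -24*(36 + 0 + 9*(-1)*0)*40 = -24*(36 + 0 + 0)*40 = -24*36*40 = -864*40 = -34560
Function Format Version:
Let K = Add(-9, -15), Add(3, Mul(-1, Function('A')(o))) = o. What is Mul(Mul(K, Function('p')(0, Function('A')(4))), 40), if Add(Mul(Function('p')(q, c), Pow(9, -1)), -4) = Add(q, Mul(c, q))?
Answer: -34560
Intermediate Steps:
Function('A')(o) = Add(3, Mul(-1, o))
Function('p')(q, c) = Add(36, Mul(9, q), Mul(9, c, q)) (Function('p')(q, c) = Add(36, Mul(9, Add(q, Mul(c, q)))) = Add(36, Add(Mul(9, q), Mul(9, c, q))) = Add(36, Mul(9, q), Mul(9, c, q)))
K = -24
Mul(Mul(K, Function('p')(0, Function('A')(4))), 40) = Mul(Mul(-24, Add(36, Mul(9, 0), Mul(9, Add(3, Mul(-1, 4)), 0))), 40) = Mul(Mul(-24, Add(36, 0, Mul(9, Add(3, -4), 0))), 40) = Mul(Mul(-24, Add(36, 0, Mul(9, -1, 0))), 40) = Mul(Mul(-24, Add(36, 0, 0)), 40) = Mul(Mul(-24, 36), 40) = Mul(-864, 40) = -34560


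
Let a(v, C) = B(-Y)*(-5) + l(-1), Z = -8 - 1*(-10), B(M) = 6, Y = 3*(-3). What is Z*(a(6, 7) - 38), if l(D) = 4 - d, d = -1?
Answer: -126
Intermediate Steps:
Y = -9
l(D) = 5 (l(D) = 4 - 1*(-1) = 4 + 1 = 5)
Z = 2 (Z = -8 + 10 = 2)
a(v, C) = -25 (a(v, C) = 6*(-5) + 5 = -30 + 5 = -25)
Z*(a(6, 7) - 38) = 2*(-25 - 38) = 2*(-63) = -126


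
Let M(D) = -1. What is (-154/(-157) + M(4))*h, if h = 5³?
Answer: -375/157 ≈ -2.3885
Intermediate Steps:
h = 125
(-154/(-157) + M(4))*h = (-154/(-157) - 1)*125 = (-154*(-1/157) - 1)*125 = (154/157 - 1)*125 = -3/157*125 = -375/157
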